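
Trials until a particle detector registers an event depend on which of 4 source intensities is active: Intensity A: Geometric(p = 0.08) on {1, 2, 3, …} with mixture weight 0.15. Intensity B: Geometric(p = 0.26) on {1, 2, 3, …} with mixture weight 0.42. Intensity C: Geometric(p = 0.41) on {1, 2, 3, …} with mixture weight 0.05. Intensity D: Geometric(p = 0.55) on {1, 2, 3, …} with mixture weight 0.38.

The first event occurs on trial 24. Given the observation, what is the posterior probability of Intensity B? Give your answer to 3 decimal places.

0.057

Posterior ∝ prior × likelihood, so P(k | x) ∝ P(Z=k) f_k(x); normalise over all components.
Component likelihoods at x = 24:
  p_A = 0.08·(1−0.08)^23 = 0.08·0.146933 = 0.0117547
  p_B = 0.26·(1−0.26)^23 = 0.26·0.000982493 = 0.000255448
  p_C = 0.41·(1−0.41)^23 = 0.41·5.36533e-06 = 2.19978e-06
  p_D = 0.55·(1−0.55)^23 = 0.55·1.05654e-08 = 5.811e-09
Multiply by the mixture weights:
  P(Z=A)·p_A = 0.15 × 0.0117547 = 0.0017632
  P(Z=B)·p_B = 0.42 × 0.000255448 = 0.000107288
  P(Z=C)·p_C = 0.05 × 2.19978e-06 = 1.09989e-07
  P(Z=D)·p_D = 0.38 × 5.811e-09 = 2.20818e-09
Normaliser: 0.0017632 + 0.000107288 + 1.09989e-07 + 2.20818e-09 = 0.0018706
P(Intensity B | 24) ≈ 0.057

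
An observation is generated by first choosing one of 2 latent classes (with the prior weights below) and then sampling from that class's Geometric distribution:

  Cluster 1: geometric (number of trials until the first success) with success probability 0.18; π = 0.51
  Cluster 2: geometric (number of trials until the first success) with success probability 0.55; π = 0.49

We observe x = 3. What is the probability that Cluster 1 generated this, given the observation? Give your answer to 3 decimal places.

0.531

Apply Bayes' rule: the posterior for each component is proportional to its prior times its likelihood at x.
Evaluate each component's likelihood at the observed value:
  p_1 = 0.18·(1−0.18)^2 = 0.18·0.6724 = 0.121032
  p_2 = 0.55·(1−0.55)^2 = 0.55·0.2025 = 0.111375
Unnormalised posteriors:
  π_1·p_1 = 0.51 × 0.121032 = 0.0617263
  π_2·p_2 = 0.49 × 0.111375 = 0.0545737
Normaliser: 0.0617263 + 0.0545737 = 0.1163
Responsibility of Cluster 1: 0.0617263 / 0.1163 ≈ 0.531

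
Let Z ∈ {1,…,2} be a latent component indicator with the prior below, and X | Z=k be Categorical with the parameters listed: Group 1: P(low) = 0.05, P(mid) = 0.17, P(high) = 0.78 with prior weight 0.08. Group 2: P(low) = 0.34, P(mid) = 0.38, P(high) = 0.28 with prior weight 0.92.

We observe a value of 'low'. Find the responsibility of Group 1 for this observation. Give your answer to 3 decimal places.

Apply Bayes' rule: the posterior for each component is proportional to its prior times its likelihood at x.
Component likelihoods at x = 'low':
  f_1 = P(low | comp) = 0.05
  f_2 = P(low | comp) = 0.34
Multiply by the mixture weights:
  w_1·f_1 = 0.08 × 0.05 = 0.004
  w_2·f_2 = 0.92 × 0.34 = 0.3128
Marginal: 0.004 + 0.3128 = 0.3168
P(Group 1 | x) ≈ 0.013

0.013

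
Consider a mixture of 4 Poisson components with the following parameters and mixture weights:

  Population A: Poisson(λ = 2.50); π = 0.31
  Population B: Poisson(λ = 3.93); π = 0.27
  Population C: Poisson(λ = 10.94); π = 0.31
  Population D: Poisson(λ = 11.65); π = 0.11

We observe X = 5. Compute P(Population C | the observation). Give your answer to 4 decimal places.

0.1011

Apply Bayes' rule: the posterior for each component is proportional to its prior times its likelihood at x.
Poisson probabilities:
  L_A = e^(−2.50)·2.50^5/5! = 0.0668009
  L_B = e^(−3.93)·3.93^5/5! = 0.153463
  L_C = e^(−10.94)·10.94^5/5! = 0.0231592
  L_D = e^(−11.65)·11.65^5/5! = 0.0155926
Prior × likelihood for each component:
  P(Z=A)·L_A = 0.31 × 0.0668009 = 0.0207083
  P(Z=B)·L_B = 0.27 × 0.153463 = 0.0414351
  P(Z=C)·L_C = 0.31 × 0.0231592 = 0.00717935
  P(Z=D)·L_D = 0.11 × 0.0155926 = 0.00171518
Normaliser: 0.0207083 + 0.0414351 + 0.00717935 + 0.00171518 = 0.0710379
Responsibility of Population C: 0.00717935 / 0.0710379 ≈ 0.1011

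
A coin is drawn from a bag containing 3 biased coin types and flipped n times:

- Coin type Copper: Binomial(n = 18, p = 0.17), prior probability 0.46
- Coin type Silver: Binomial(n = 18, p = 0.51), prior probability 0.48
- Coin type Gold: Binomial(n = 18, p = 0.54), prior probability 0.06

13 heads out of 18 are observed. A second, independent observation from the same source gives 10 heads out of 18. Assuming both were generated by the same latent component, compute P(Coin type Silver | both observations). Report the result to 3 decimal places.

0.830

By Bayes' theorem, P(k | x) = w_k f_k(x) / Σ_j w_j f_j(x).
Since both observations come from the same component, the likelihood for component k is f_k(x₁)·f_k(x₂).
  f_Copper = [C(18,13)·0.17^13·0.83^5 = 8568·9.90458e-11·0.393904 = 3.34277e-07] × [0.000198688] = 6.64167e-11
  f_Silver = [C(18,13)·0.51^13·0.49^5 = 8568·0.000157911·0.0282475 = 0.0382184] × [0.173112] = 0.00661607
  f_Gold = [C(18,13)·0.54^13·0.46^5 = 8568·0.000331985·0.0205963 = 0.0585851] × [0.184951] = 0.0108354
Unnormalised posteriors:
  w_Copper·f_Copper = 0.46 × 6.64167e-11 = 3.05517e-11
  w_Silver·f_Silver = 0.48 × 0.00661607 = 0.00317571
  w_Gold·f_Gold = 0.06 × 0.0108354 = 0.000650124
Sum: 3.05517e-11 + 0.00317571 + 0.000650124 = 0.00382584
Responsibility of Coin type Silver: 0.00317571 / 0.00382584 ≈ 0.830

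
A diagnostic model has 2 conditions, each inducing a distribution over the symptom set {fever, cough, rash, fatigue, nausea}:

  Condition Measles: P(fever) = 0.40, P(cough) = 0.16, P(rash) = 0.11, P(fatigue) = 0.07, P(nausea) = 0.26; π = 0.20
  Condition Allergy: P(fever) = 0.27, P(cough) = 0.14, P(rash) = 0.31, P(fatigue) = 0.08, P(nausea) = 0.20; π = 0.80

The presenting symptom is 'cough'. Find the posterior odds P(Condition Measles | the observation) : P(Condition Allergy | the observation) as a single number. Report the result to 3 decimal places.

Only the two components matter; the odds are (π_i f_i(x)) / (π_j f_j(x)).
Evaluate each component's likelihood at the observed value:
  L_Measles = 0.16
  L_Allergy = 0.14
Posterior odds = (π_Measles·L_Measles) / (π_Allergy·L_Allergy) = (0.20·0.16) / (0.80·0.14) = 0.032 / 0.112 ≈ 0.286

0.286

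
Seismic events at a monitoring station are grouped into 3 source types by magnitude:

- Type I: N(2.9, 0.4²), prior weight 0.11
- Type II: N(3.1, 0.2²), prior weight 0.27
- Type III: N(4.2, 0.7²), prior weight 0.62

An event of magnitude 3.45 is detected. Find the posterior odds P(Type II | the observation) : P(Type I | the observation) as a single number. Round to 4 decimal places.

Since P(k|x) ∝ π_k f_k(x), the posterior odds are π_i f_i(x) / (π_j f_j(x)).
Normal densities:
  f_I = (1/(0.4·√(2π)))·exp(−(3.45−2.9)²/(2·0.4²)) = 0.997356·exp(-0.94531) = 0.387531
  f_II = (1/(0.2·√(2π)))·exp(−(3.45−3.1)²/(2·0.2²)) = 1.994711·exp(-1.53125) = 0.431387
  f_III = (1/(0.7·√(2π)))·exp(−(3.45−4.2)²/(2·0.7²)) = 0.569918·exp(-0.57398) = 0.321023
Posterior odds = (π_II·f_II) / (π_I·f_I) = (0.27·0.431387) / (0.11·0.387531) = 0.116474 / 0.0426284 ≈ 2.7323

2.7323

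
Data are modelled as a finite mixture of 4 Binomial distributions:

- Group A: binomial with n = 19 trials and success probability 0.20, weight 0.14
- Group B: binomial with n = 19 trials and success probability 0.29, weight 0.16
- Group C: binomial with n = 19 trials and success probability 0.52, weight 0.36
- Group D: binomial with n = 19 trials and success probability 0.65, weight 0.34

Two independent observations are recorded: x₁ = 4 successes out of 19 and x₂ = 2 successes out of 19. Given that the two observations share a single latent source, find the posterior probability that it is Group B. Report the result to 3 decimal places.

The responsibility of component k is π_k f_k(x) divided by Σ_j π_j f_j(x).
Since both observations come from the same component, the likelihood for component k is f_k(x₁)·f_k(x₂).
  p_A = [0.218199] × [0.154023] = 0.0336077
  p_B = [0.161009] × [0.0425779] = 0.00685544
  p_C = [0.0046883] × [0.00017624] = 8.26265e-07
  p_D = [0.000100244] × [1.28227e-06] = 1.2854e-10
Unnormalised posteriors:
  π_A·p_A = 0.14 × 0.0336077 = 0.00470508
  π_B·p_B = 0.16 × 0.00685544 = 0.00109687
  π_C·p_C = 0.36 × 8.26265e-07 = 2.97456e-07
  π_D·p_D = 0.34 × 1.2854e-10 = 4.37035e-11
Denominator: 0.00470508 + 0.00109687 + 2.97456e-07 + 4.37035e-11 = 0.00580225
So the posterior for Group B is 0.00109687 / 0.00580225 ≈ 0.189.

0.189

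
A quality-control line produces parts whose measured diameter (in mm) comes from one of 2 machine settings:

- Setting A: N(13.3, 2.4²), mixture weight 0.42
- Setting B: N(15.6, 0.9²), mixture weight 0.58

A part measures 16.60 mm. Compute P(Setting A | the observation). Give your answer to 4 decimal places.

Apply Bayes' rule: the posterior for each component is proportional to its prior times its likelihood at x.
Normal densities:
  p_A = 0.0645884
  p_B = 0.239103
Prior × likelihood for each component:
  P(Z=A)·p_A = 0.42 × 0.0645884 = 0.0271271
  P(Z=B)·p_B = 0.58 × 0.239103 = 0.13868
Denominator: 0.0271271 + 0.13868 = 0.165807
Responsibility of Setting A: 0.0271271 / 0.165807 ≈ 0.1636

0.1636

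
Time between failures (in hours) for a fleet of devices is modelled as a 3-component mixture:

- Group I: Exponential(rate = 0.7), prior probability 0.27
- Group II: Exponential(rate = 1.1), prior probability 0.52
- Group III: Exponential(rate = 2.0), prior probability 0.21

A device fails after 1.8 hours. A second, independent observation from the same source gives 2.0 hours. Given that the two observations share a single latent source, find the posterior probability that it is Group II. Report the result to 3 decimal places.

0.499

The responsibility of component k is w_k f_k(x) divided by Σ_j w_j f_j(x).
Since both observations come from the same component, the likelihood for component k is f_k(x₁)·f_k(x₂).
  L_I = [0.7·e^(−0.7·1.8) = 0.7·e^(−1.2600) = 0.198558] × [0.172618] = 0.0342746
  L_II = [1.1·e^(−1.1·1.8) = 1.1·e^(−1.9800) = 0.151876] × [0.121883] = 0.0185112
  L_III = [2.0·e^(−2.0·1.8) = 2.0·e^(−3.6000) = 0.0546474] × [0.0366313] = 0.00200181
Prior × likelihood for each component:
  w_I·L_I = 0.27 × 0.0342746 = 0.00925415
  w_II·L_II = 0.52 × 0.0185112 = 0.00962582
  w_III·L_III = 0.21 × 0.00200181 = 0.000420379
Sum: 0.00925415 + 0.00962582 + 0.000420379 = 0.0193003
Responsibility of Group II: 0.00962582 / 0.0193003 ≈ 0.499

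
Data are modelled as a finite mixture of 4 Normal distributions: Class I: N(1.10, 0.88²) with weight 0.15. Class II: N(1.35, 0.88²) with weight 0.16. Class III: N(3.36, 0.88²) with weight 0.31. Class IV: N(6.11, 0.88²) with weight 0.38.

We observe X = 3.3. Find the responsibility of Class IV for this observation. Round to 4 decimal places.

By Bayes' theorem, P(k | x) = P(Z=k) f_k(x) / Σ_j P(Z=j) f_j(x).
Component likelihoods at x = 3.3:
  L_I = 0.0199185
  L_II = 0.0389206
  L_III = 0.452291
  L_IV = 0.00276889
Weight by the priors:
  P(Z=I)·L_I = 0.15 × 0.0199185 = 0.00298778
  P(Z=II)·L_II = 0.16 × 0.0389206 = 0.0062273
  P(Z=III)·L_III = 0.31 × 0.452291 = 0.14021
  P(Z=IV)·L_IV = 0.38 × 0.00276889 = 0.00105218
Sum: 0.00298778 + 0.0062273 + 0.14021 + 0.00105218 = 0.150477
P(Class IV | data) ≈ 0.0070

0.0070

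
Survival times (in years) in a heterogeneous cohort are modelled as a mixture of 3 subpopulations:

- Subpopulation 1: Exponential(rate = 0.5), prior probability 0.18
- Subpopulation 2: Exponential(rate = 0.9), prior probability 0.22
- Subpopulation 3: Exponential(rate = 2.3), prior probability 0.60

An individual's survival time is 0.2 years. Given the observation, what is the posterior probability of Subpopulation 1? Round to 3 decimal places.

P(component k | x) = π_k·f_k(x) / marginal(x), where marginal(x) = Σ_j π_j·f_j(x).
Component likelihoods at x = 0.2 years:
  L_1 = 0.452419
  L_2 = 0.751743
  L_3 = 1.45195
Prior × likelihood for each component:
  π_1·L_1 = 0.18 × 0.452419 = 0.0814354
  π_2·L_2 = 0.22 × 0.751743 = 0.165384
  π_3·L_3 = 0.60 × 1.45195 = 0.871171
Evidence: 0.0814354 + 0.165384 + 0.871171 = 1.11799
So the posterior for Subpopulation 1 is 0.0814354 / 1.11799 ≈ 0.073.

0.073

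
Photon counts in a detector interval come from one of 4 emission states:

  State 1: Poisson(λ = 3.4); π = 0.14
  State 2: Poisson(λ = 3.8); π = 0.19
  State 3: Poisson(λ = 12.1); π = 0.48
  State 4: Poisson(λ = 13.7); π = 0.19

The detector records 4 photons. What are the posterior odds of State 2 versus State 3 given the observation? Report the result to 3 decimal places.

The posterior odds equal the prior odds times the likelihood ratio: (π_i/π_j)·(f_i(x)/f_j(x)).
Poisson probabilities:
  L_1 = 0.185825
  L_2 = 0.194359
  L_3 = 0.00496555
  L_4 = 0.00164754
0.0369282 / 0.00238346 ≈ 15.493

15.493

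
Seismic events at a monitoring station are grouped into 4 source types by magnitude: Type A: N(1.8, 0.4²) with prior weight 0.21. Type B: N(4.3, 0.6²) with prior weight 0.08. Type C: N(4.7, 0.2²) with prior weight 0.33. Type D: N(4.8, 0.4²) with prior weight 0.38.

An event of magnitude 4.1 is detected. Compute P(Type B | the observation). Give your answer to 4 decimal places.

0.3605

Posterior ∝ prior × likelihood, so P(k | x) ∝ P(Z=k) f_k(x); normalise over all components.
Evaluate each component's likelihood at the observed value:
  f_A = 6.59811e-08
  f_B = 0.628972
  f_C = 0.0221592
  f_D = 0.215693
Multiply by the mixture weights:
  P(Z=A)·f_A = 0.21 × 6.59811e-08 = 1.3856e-08
  P(Z=B)·f_B = 0.08 × 0.628972 = 0.0503178
  P(Z=C)·f_C = 0.33 × 0.0221592 = 0.00731255
  P(Z=D)·f_D = 0.38 × 0.215693 = 0.0819635
Sum: 1.3856e-08 + 0.0503178 + 0.00731255 + 0.0819635 = 0.139594
Responsibility of Type B: 0.0503178 / 0.139594 ≈ 0.3605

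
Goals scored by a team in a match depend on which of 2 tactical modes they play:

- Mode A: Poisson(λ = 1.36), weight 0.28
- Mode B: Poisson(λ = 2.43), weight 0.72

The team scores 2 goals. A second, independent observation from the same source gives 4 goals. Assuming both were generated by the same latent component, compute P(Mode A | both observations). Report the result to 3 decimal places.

The responsibility of component k is π_k f_k(x) divided by Σ_j π_j f_j(x).
Since both observations come from the same component, the likelihood for component k is f_k(x₁)·f_k(x₂).
  f_A = [0.23736] × [0.0365851] = 0.00868383
  f_B = [0.259924] × [0.127902] = 0.0332449
Multiply by the mixture weights:
  π_A·f_A = 0.28 × 0.00868383 = 0.00243147
  π_B·f_B = 0.72 × 0.0332449 = 0.0239363
Evidence: 0.00243147 + 0.0239363 = 0.0263678
Responsibility of Mode A: 0.00243147 / 0.0263678 ≈ 0.092

0.092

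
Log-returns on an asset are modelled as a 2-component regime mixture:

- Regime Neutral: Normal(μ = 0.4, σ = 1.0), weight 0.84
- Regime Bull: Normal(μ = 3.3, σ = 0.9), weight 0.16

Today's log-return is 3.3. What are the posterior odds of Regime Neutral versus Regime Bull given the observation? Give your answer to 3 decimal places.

Posterior odds = (π_i f_i(x)) / (π_j f_j(x)); the normalising sum cancels.
Component likelihoods at x = 3.3:
  p_Neutral = (1/(1.0·√(2π)))·exp(−(3.3−0.4)²/(2·1.0²)) = 0.398942·exp(-4.20500) = 0.00595253
  p_Bull = (1/(0.9·√(2π)))·exp(−(3.3−3.3)²/(2·0.9²)) = 0.443269·exp(-0.00000) = 0.443269
Odds = (0.84/0.16) × (0.00595253/0.443269) = 5.25 × 0.0134287 ≈ 0.071

0.071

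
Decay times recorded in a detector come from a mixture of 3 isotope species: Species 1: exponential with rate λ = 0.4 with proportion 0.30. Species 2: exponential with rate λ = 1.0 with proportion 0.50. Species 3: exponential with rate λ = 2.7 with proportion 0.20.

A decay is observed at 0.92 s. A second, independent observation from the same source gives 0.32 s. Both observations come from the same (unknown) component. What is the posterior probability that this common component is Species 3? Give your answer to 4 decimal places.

0.2276

By Bayes' theorem, P(k | x) = P(Z=k) f_k(x) / Σ_j P(Z=j) f_j(x).
Since both observations come from the same component, the likelihood for component k is f_k(x₁)·f_k(x₂).
  L_1 = [0.276847] × [0.351941] = 0.0974339
  L_2 = [0.398519] × [0.726149] = 0.289384
  L_3 = [0.225204] × [1.13798] = 0.256277
Weight by the priors:
  P(Z=1)·L_1 = 0.30 × 0.0974339 = 0.0292302
  P(Z=2)·L_2 = 0.50 × 0.289384 = 0.144692
  P(Z=3)·L_3 = 0.20 × 0.256277 = 0.0512554
Denominator: 0.0292302 + 0.144692 + 0.0512554 = 0.225178
P(Species 3 | x₁,x₂) ≈ 0.2276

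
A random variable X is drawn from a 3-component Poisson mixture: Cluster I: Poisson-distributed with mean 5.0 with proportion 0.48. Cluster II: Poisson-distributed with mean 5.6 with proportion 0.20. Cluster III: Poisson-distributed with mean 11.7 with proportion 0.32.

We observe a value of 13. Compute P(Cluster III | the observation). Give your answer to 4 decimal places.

By Bayes' theorem, P(k | x) = π_k f_k(x) / Σ_j π_j f_j(x).
Component likelihoods at x = 13:
  p_I = 0.00132086
  p_II = 0.00316311
  p_III = 0.102539
Prior × likelihood for each component:
  π_I·p_I = 0.48 × 0.00132086 = 0.000634014
  π_II·p_II = 0.20 × 0.00316311 = 0.000632623
  π_III·p_III = 0.32 × 0.102539 = 0.0328126
Denominator: 0.000634014 + 0.000632623 + 0.0328126 = 0.0340792
P(Cluster III | data) = 0.0328126 / 0.0340792 ≈ 0.9628

0.9628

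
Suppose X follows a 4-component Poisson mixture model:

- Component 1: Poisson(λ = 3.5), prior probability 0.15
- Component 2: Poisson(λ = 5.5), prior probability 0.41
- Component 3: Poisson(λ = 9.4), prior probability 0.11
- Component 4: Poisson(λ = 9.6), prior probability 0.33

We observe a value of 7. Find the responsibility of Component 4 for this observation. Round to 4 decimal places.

Apply Bayes' rule: the posterior for each component is proportional to its prior times its likelihood at x.
Component likelihoods at x = 7:
  f_1 = e^(−3.5)·3.5^7/7! = 0.0385492
  f_2 = e^(−5.5)·5.5^7/7! = 0.123449
  f_3 = e^(−9.4)·9.4^7/7! = 0.106438
  f_4 = e^(−9.6)·9.6^7/7! = 0.100981
Unnormalised posteriors:
  P(Z=1)·f_1 = 0.15 × 0.0385492 = 0.00578238
  P(Z=2)·f_2 = 0.41 × 0.123449 = 0.0506142
  P(Z=3)·f_3 = 0.11 × 0.106438 = 0.0117082
  P(Z=4)·f_4 = 0.33 × 0.100981 = 0.0333238
Normaliser: 0.00578238 + 0.0506142 + 0.0117082 + 0.0333238 = 0.101429
Responsibility of Component 4: 0.0333238 / 0.101429 ≈ 0.3285

0.3285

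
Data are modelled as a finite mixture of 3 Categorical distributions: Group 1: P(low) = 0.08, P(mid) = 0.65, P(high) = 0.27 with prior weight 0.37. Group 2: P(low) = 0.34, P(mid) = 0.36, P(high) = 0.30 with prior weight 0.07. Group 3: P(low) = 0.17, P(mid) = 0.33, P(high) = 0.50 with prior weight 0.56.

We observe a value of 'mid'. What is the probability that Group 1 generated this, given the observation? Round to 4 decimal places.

Apply Bayes' rule: the posterior for each component is proportional to its prior times its likelihood at x.
Categorical probabilities:
  f_1 = 0.65
  f_2 = 0.36
  f_3 = 0.33
Unnormalised posteriors:
  π_1·f_1 = 0.37 × 0.65 = 0.2405
  π_2·f_2 = 0.07 × 0.36 = 0.0252
  π_3·f_3 = 0.56 × 0.33 = 0.1848
Denominator: 0.2405 + 0.0252 + 0.1848 = 0.4505
Responsibility of Group 1: 0.2405 / 0.4505 ≈ 0.5339

0.5339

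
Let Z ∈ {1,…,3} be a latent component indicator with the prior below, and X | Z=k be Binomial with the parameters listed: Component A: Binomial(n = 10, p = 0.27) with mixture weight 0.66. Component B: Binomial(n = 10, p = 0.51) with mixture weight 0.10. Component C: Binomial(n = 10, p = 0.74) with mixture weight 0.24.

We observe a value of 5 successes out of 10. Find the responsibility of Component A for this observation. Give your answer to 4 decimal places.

The responsibility of component k is P(Z=k) f_k(x) divided by Σ_j P(Z=j) f_j(x).
Evaluate each component's likelihood at the observed value:
  L_A = 0.0749607
  L_B = 0.245602
  L_C = 0.0664394
Multiply by the mixture weights:
  P(Z=A)·L_A = 0.66 × 0.0749607 = 0.0494741
  P(Z=B)·L_B = 0.10 × 0.245602 = 0.0245602
  P(Z=C)·L_C = 0.24 × 0.0664394 = 0.0159455
Sum: 0.0494741 + 0.0245602 + 0.0159455 = 0.0899797
P(Component A | x) = 0.0494741 / 0.0899797 ≈ 0.5498

0.5498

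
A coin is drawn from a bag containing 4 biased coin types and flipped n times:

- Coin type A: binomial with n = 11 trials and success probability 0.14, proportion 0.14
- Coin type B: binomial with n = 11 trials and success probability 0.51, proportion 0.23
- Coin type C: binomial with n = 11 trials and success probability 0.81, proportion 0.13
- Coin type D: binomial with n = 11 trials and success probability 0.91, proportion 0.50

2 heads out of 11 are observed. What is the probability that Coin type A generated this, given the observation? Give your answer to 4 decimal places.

0.8787

Apply Bayes' rule: the posterior for each component is proportional to its prior times its likelihood at x.
Component likelihoods at x = 2 heads out of 11:
  L_A = 0.277399
  L_B = 0.0232953
  L_C = 1.16443e-05
  L_D = 1.76453e-08
Weight by the priors:
  π_A·L_A = 0.14 × 0.277399 = 0.0388359
  π_B·L_B = 0.23 × 0.0232953 = 0.00535791
  π_C·L_C = 0.13 × 1.16443e-05 = 1.51377e-06
  π_D·L_D = 0.50 × 1.76453e-08 = 8.82263e-09
Marginal: 0.0388359 + 0.00535791 + 1.51377e-06 + 8.82263e-09 = 0.0441953
So the posterior for Coin type A is 0.0388359 / 0.0441953 ≈ 0.8787.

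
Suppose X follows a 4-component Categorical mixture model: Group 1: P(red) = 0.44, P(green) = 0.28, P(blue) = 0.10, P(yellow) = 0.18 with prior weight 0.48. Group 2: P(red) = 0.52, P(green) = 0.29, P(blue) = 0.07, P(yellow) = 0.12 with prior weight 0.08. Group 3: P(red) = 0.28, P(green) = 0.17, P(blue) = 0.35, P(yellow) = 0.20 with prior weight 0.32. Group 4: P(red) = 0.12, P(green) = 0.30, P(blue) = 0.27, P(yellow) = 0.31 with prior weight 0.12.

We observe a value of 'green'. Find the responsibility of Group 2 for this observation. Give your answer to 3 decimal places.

0.094

By Bayes' theorem, P(k | x) = π_k f_k(x) / Σ_j π_j f_j(x).
Component likelihoods at x = 'green':
  p_1 = 0.28
  p_2 = 0.29
  p_3 = 0.17
  p_4 = 0.3
Weight by the priors:
  π_1·p_1 = 0.48 × 0.28 = 0.1344
  π_2·p_2 = 0.08 × 0.29 = 0.0232
  π_3·p_3 = 0.32 × 0.17 = 0.0544
  π_4·p_4 = 0.12 × 0.3 = 0.036
Sum: 0.1344 + 0.0232 + 0.0544 + 0.036 = 0.248
P(Group 2 | data) = 0.0232 / 0.248 ≈ 0.094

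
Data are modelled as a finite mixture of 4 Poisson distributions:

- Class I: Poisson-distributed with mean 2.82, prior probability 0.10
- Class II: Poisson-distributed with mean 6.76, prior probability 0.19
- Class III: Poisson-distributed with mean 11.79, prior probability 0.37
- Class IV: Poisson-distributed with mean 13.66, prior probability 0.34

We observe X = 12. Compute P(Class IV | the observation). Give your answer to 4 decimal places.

0.4298

Posterior ∝ prior × likelihood, so P(k | x) ∝ π_k f_k(x); normalise over all components.
Evaluate each component's likelihood at the observed value:
  f_I = 3.14733e-05
  f_II = 0.022039
  f_III = 0.114155
  f_IV = 0.102946
Weight by the priors:
  π_I·f_I = 0.10 × 3.14733e-05 = 3.14733e-06
  π_II·f_II = 0.19 × 0.022039 = 0.00418742
  π_III·f_III = 0.37 × 0.114155 = 0.0422375
  π_IV·f_IV = 0.34 × 0.102946 = 0.0350016
Denominator: 3.14733e-06 + 0.00418742 + 0.0422375 + 0.0350016 = 0.0814297
Responsibility of Class IV: 0.0350016 / 0.0814297 ≈ 0.4298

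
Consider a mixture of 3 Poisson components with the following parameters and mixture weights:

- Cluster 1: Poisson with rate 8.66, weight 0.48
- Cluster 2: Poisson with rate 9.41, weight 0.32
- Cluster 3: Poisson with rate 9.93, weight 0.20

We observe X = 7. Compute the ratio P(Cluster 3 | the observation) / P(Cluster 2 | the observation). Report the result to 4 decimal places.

0.5415

Posterior odds = (π_i f_i(x)) / (π_j f_j(x)); the normalising sum cancels.
Evaluate each component's likelihood at the observed value:
  f_1 = 0.125662
  f_2 = 0.106166
  f_3 = 0.091975
0.018395 / 0.0339731 ≈ 0.5415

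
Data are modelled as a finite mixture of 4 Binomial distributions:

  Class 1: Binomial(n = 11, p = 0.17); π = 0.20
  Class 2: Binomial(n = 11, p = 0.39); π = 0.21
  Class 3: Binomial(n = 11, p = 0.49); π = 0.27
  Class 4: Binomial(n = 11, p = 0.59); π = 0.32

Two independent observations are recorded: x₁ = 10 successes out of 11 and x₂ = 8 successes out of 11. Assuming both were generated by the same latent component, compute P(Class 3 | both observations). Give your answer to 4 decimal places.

By Bayes' theorem, P(k | x) = w_k f_k(x) / Σ_j w_j f_j(x).
Since both observations come from the same component, the likelihood for component k is f_k(x₁)·f_k(x₂).
  L_1 = [C(11,10)·0.17^10·0.83^1 = 11·2.01599e-08·0.83 = 1.8406e-07] × [6.58127e-05] = 1.21135e-11
  L_2 = [C(11,10)·0.39^10·0.61^1 = 11·8.14041e-05·0.61 = 0.000546221] × [0.0200443] = 1.09486e-05
  L_3 = [C(11,10)·0.49^10·0.51^1 = 11·0.000797923·0.51 = 0.00447635] × [0.0727383] = 0.000325602
  L_4 = [C(11,10)·0.59^10·0.41^1 = 11·0.00511117·0.41 = 0.0230514] × [0.166975] = 0.003849
Weight by the priors:
  w_1·L_1 = 0.20 × 1.21135e-11 = 2.4227e-12
  w_2·L_2 = 0.21 × 1.09486e-05 = 2.29921e-06
  w_3·L_3 = 0.27 × 0.000325602 = 8.79125e-05
  w_4·L_4 = 0.32 × 0.003849 = 0.00123168
Marginal: 2.4227e-12 + 2.29921e-06 + 8.79125e-05 + 0.00123168 = 0.00132189
Responsibility of Class 3: 8.79125e-05 / 0.00132189 ≈ 0.0665

0.0665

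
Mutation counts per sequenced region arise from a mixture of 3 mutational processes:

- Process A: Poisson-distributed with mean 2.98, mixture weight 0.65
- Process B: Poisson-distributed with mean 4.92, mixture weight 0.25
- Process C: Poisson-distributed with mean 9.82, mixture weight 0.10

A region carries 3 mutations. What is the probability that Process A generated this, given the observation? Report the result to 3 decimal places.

0.797

Posterior ∝ prior × likelihood, so P(k | x) ∝ π_k f_k(x); normalise over all components.
Poisson probabilities:
  p_A = 0.224027
  p_B = 0.144882
  p_C = 0.0085785
Prior × likelihood for each component:
  π_A·p_A = 0.65 × 0.224027 = 0.145617
  π_B·p_B = 0.25 × 0.144882 = 0.0362206
  π_C·p_C = 0.10 × 0.0085785 = 0.00085785
Sum: 0.145617 + 0.0362206 + 0.00085785 = 0.182696
P(Process A | 3 mutations) ≈ 0.797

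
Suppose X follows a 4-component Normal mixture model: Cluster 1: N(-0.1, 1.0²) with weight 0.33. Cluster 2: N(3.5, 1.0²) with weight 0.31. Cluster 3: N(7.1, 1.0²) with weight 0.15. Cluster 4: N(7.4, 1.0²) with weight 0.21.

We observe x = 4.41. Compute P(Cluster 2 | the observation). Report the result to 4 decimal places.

Posterior ∝ prior × likelihood, so P(k | x) ∝ P(Z=k) f_k(x); normalise over all components.
Normal densities:
  f_1 = (1/(1.0·√(2π)))·exp(−(4.41−-0.1)²/(2·1.0²)) = 0.398942·exp(-10.17005) = 1.52797e-05
  f_2 = (1/(1.0·√(2π)))·exp(−(4.41−3.5)²/(2·1.0²)) = 0.398942·exp(-0.41405) = 0.263688
  f_3 = (1/(1.0·√(2π)))·exp(−(4.41−7.1)²/(2·1.0²)) = 0.398942·exp(-3.61805) = 0.0107056
  f_4 = (1/(1.0·√(2π)))·exp(−(4.41−7.4)²/(2·1.0²)) = 0.398942·exp(-4.47005) = 0.00456659
Unnormalised posteriors:
  P(Z=1)·f_1 = 0.33 × 1.52797e-05 = 5.04229e-06
  P(Z=2)·f_2 = 0.31 × 0.263688 = 0.0817433
  P(Z=3)·f_3 = 0.15 × 0.0107056 = 0.00160584
  P(Z=4)·f_4 = 0.21 × 0.00456659 = 0.000958984
Denominator: 5.04229e-06 + 0.0817433 + 0.00160584 + 0.000958984 = 0.0843132
P(Cluster 2 | data) ≈ 0.9695

0.9695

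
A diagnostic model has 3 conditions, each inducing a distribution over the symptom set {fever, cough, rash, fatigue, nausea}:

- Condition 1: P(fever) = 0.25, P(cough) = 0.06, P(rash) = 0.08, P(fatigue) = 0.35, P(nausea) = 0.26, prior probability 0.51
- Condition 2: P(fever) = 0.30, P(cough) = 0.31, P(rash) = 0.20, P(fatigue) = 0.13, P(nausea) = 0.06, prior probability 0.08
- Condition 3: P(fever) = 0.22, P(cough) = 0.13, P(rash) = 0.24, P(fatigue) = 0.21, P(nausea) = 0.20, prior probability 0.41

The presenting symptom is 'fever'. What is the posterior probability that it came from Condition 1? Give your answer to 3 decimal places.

By Bayes' theorem, P(k | x) = π_k f_k(x) / Σ_j π_j f_j(x).
Component likelihoods at x = 'fever':
  f_1 = 0.25
  f_2 = 0.3
  f_3 = 0.22
Unnormalised posteriors:
  π_1·f_1 = 0.51 × 0.25 = 0.1275
  π_2·f_2 = 0.08 × 0.3 = 0.024
  π_3·f_3 = 0.41 × 0.22 = 0.0902
Normaliser: 0.1275 + 0.024 + 0.0902 = 0.2417
P(Condition 1 | the observation) = 0.1275 / 0.2417 ≈ 0.528

0.528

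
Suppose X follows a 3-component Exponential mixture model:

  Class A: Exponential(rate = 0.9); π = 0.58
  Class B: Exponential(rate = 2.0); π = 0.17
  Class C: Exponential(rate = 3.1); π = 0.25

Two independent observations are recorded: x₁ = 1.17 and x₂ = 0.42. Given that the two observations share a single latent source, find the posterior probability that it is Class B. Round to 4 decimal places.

0.1790

The responsibility of component k is P(Z=k) f_k(x) divided by Σ_j P(Z=j) f_j(x).
Since both observations come from the same component, the likelihood for component k is f_k(x₁)·f_k(x₂).
  p_A = [0.314001] × [0.616707] = 0.193646
  p_B = [0.192655] × [0.863421] = 0.166343
  p_C = [0.0824471] × [0.843161] = 0.0695162
Weight by the priors:
  P(Z=A)·p_A = 0.58 × 0.193646 = 0.112315
  P(Z=B)·p_B = 0.17 × 0.166343 = 0.0282782
  P(Z=C)·p_C = 0.25 × 0.0695162 = 0.017379
Sum: 0.112315 + 0.0282782 + 0.017379 = 0.157972
So the posterior for Class B is 0.0282782 / 0.157972 ≈ 0.1790.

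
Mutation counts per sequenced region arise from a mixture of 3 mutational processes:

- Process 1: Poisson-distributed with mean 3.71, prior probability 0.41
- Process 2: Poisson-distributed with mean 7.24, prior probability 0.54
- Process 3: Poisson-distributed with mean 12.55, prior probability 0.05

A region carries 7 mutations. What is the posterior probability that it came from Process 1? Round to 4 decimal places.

Posterior ∝ prior × likelihood, so P(k | x) ∝ w_k f_k(x); normalise over all components.
Evaluate each component's likelihood at the observed value:
  L_1 = 0.0469845
  L_2 = 0.148405
  L_3 = 0.0344889
Weight by the priors:
  w_1·L_1 = 0.41 × 0.0469845 = 0.0192636
  w_2·L_2 = 0.54 × 0.148405 = 0.0801385
  w_3·L_3 = 0.05 × 0.0344889 = 0.00172445
Sum: 0.0192636 + 0.0801385 + 0.00172445 = 0.101127
P(Process 1 | x) ≈ 0.1905

0.1905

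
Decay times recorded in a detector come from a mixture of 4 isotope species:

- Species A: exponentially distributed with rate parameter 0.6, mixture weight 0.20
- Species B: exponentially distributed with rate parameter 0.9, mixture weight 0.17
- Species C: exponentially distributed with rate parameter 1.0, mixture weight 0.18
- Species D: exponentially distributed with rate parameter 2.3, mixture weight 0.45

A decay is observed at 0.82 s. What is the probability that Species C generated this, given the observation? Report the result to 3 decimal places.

Apply Bayes' rule: the posterior for each component is proportional to its prior times its likelihood at x.
Evaluate each component's likelihood at the observed value:
  p_A = 0.366841
  p_B = 0.430262
  p_C = 0.440432
  p_D = 0.348858
Unnormalised posteriors:
  P(Z=A)·p_A = 0.20 × 0.366841 = 0.0733683
  P(Z=B)·p_B = 0.17 × 0.430262 = 0.0731446
  P(Z=C)·p_C = 0.18 × 0.440432 = 0.0792777
  P(Z=D)·p_D = 0.45 × 0.348858 = 0.156986
Sum: 0.0733683 + 0.0731446 + 0.0792777 + 0.156986 = 0.382777
P(Species C | 0.82 s) ≈ 0.207

0.207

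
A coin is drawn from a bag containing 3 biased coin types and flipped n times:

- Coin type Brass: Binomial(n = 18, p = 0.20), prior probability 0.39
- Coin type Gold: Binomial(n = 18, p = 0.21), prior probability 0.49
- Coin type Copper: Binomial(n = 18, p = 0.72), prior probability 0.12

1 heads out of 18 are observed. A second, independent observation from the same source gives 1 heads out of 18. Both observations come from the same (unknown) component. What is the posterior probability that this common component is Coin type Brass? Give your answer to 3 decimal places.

0.525

Apply Bayes' rule: the posterior for each component is proportional to its prior times its likelihood at x.
Since both observations come from the same component, the likelihood for component k is f_k(x₁)·f_k(x₂).
  p_Brass = [0.0810648] × [0.0810648] = 0.0065715
  p_Gold = [0.068731] × [0.068731] = 0.00472394
  p_Copper = [5.17954e-09] × [5.17954e-09] = 2.68277e-17
Multiply by the mixture weights:
  w_Brass·p_Brass = 0.39 × 0.0065715 = 0.00256289
  w_Gold·p_Gold = 0.49 × 0.00472394 = 0.00231473
  w_Copper·p_Copper = 0.12 × 2.68277e-17 = 3.21932e-18
Marginal: 0.00256289 + 0.00231473 + 3.21932e-18 = 0.00487762
Responsibility of Coin type Brass: 0.00256289 / 0.00487762 ≈ 0.525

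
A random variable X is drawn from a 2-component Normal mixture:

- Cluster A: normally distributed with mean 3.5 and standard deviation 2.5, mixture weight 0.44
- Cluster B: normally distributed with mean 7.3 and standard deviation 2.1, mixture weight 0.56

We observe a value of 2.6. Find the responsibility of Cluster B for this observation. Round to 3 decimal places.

0.117

By Bayes' theorem, P(k | x) = π_k f_k(x) / Σ_j π_j f_j(x).
Evaluate each component's likelihood at the observed value:
  f_A = (1/(2.5·√(2π)))·exp(−(2.6−3.5)²/(2·2.5²)) = 0.159577·exp(-0.06480) = 0.149564
  f_B = (1/(2.1·√(2π)))·exp(−(2.6−7.3)²/(2·2.1²)) = 0.189973·exp(-2.50454) = 0.0155233
Weight by the priors:
  π_A·f_A = 0.44 × 0.149564 = 0.0658083
  π_B·f_B = 0.56 × 0.0155233 = 0.00869307
Marginal: 0.0658083 + 0.00869307 = 0.0745013
Responsibility of Cluster B: 0.00869307 / 0.0745013 ≈ 0.117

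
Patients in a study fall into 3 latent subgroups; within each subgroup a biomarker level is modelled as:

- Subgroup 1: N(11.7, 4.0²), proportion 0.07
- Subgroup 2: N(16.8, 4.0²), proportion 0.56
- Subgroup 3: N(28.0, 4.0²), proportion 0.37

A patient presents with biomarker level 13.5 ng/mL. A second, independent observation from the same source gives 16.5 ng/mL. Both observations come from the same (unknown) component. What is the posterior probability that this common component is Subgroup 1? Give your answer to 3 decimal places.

By Bayes' theorem, P(k | x) = P(Z=k) f_k(x) / Σ_j P(Z=j) f_j(x).
Since both observations come from the same component, the likelihood for component k is f_k(x₁)·f_k(x₂).
  p_1 = [(1/(4.0·√(2π)))·exp(−(13.5−11.7)²/(2·4.0²)) = 0.099736·exp(-0.10125) = 0.0901317] × [0.0485465] = 0.00437558
  p_2 = [(1/(4.0·√(2π)))·exp(−(13.5−16.8)²/(2·4.0²)) = 0.099736·exp(-0.34031) = 0.0709666] × [0.0994555] = 0.00705802
  p_3 = [(1/(4.0·√(2π)))·exp(−(13.5−28.0)²/(2·4.0²)) = 0.099736·exp(-6.57031) = 0.000139765] × [0.00159953] = 2.23559e-07
Prior × likelihood for each component:
  P(Z=1)·p_1 = 0.07 × 0.00437558 = 0.000306291
  P(Z=2)·p_2 = 0.56 × 0.00705802 = 0.00395249
  P(Z=3)·p_3 = 0.37 × 2.23559e-07 = 8.27168e-08
Normaliser: 0.000306291 + 0.00395249 + 8.27168e-08 = 0.00425886
So the posterior for Subgroup 1 is 0.000306291 / 0.00425886 ≈ 0.072.

0.072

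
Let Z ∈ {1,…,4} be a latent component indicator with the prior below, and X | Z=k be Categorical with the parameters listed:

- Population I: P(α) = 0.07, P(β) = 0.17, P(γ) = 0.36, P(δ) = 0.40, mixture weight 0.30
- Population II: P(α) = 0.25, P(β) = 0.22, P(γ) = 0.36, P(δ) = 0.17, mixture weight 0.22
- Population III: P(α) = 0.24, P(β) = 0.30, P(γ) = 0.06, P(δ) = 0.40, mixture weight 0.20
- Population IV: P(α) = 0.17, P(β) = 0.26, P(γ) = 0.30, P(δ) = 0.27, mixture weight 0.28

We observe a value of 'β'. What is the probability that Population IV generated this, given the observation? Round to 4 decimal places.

Posterior ∝ prior × likelihood, so P(k | x) ∝ P(Z=k) f_k(x); normalise over all components.
Component likelihoods at x = 'β':
  p_I = 0.17
  p_II = 0.22
  p_III = 0.3
  p_IV = 0.26
Unnormalised posteriors:
  P(Z=I)·p_I = 0.30 × 0.17 = 0.051
  P(Z=II)·p_II = 0.22 × 0.22 = 0.0484
  P(Z=III)·p_III = 0.20 × 0.3 = 0.06
  P(Z=IV)·p_IV = 0.28 × 0.26 = 0.0728
Evidence: 0.051 + 0.0484 + 0.06 + 0.0728 = 0.2322
P(Population IV | the observation) = 0.0728 / 0.2322 ≈ 0.3135

0.3135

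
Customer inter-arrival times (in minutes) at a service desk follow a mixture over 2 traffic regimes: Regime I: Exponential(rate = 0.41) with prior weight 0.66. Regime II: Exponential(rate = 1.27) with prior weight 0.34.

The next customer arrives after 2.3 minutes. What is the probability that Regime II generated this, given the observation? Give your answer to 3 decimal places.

0.181

Posterior ∝ prior × likelihood, so P(k | x) ∝ π_k f_k(x); normalise over all components.
Component likelihoods at x = 2.3 minutes:
  L_I = 0.159678
  L_II = 0.0684273
Unnormalised posteriors:
  π_I·L_I = 0.66 × 0.159678 = 0.105387
  π_II·L_II = 0.34 × 0.0684273 = 0.0232653
Denominator: 0.105387 + 0.0232653 = 0.128653
Responsibility of Regime II: 0.0232653 / 0.128653 ≈ 0.181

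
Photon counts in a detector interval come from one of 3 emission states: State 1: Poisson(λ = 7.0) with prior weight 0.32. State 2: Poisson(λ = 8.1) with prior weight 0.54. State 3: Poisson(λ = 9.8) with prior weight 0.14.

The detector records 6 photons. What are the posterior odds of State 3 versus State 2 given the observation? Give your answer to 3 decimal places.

0.149

The posterior odds equal the prior odds times the likelihood ratio: (w_i/w_j)·(f_i(x)/f_j(x)).
Component likelihoods at x = 6 photons:
  f_1 = 0.149003
  f_2 = 0.119067
  f_3 = 0.0682241
0.00955138 / 0.0642963 ≈ 0.149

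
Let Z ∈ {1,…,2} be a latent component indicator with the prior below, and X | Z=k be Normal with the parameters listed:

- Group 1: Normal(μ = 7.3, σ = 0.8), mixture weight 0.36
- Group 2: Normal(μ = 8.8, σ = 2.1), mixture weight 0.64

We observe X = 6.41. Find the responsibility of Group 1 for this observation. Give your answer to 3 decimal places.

0.603

P(component k | x) = w_k·f_k(x) / marginal(x), where marginal(x) = Σ_j w_j·f_j(x).
Component likelihoods at x = 6.41:
  f_1 = 0.268576
  f_2 = 0.0994096
Prior × likelihood for each component:
  w_1·f_1 = 0.36 × 0.268576 = 0.0966872
  w_2·f_2 = 0.64 × 0.0994096 = 0.0636222
Sum: 0.0966872 + 0.0636222 = 0.160309
P(Group 1 | the observation) = 0.0966872 / 0.160309 ≈ 0.603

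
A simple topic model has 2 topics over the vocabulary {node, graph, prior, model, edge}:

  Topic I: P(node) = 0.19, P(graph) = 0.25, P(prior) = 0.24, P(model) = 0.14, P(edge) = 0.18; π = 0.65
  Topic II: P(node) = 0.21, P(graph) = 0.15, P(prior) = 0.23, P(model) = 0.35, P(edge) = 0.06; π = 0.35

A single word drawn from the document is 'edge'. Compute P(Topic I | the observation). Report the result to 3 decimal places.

0.848

Apply Bayes' rule: the posterior for each component is proportional to its prior times its likelihood at x.
Evaluate each component's likelihood at the observed value:
  p_I = 0.18
  p_II = 0.06
Unnormalised posteriors:
  P(Z=I)·p_I = 0.65 × 0.18 = 0.117
  P(Z=II)·p_II = 0.35 × 0.06 = 0.021
Denominator: 0.117 + 0.021 = 0.138
Responsibility of Topic I: 0.117 / 0.138 ≈ 0.848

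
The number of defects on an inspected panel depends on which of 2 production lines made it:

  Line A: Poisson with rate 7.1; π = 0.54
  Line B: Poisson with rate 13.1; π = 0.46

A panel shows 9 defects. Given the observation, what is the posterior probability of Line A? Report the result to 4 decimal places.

Apply Bayes' rule: the posterior for each component is proportional to its prior times its likelihood at x.
Evaluate each component's likelihood at the observed value:
  p_A = e^(−7.1)·7.1^9/9! = 0.104249
  p_B = e^(−13.1)·13.1^9/9! = 0.0640355
Multiply by the mixture weights:
  π_A·p_A = 0.54 × 0.104249 = 0.0562944
  π_B·p_B = 0.46 × 0.0640355 = 0.0294563
Denominator: 0.0562944 + 0.0294563 = 0.0857507
Responsibility of Line A: 0.0562944 / 0.0857507 ≈ 0.6565

0.6565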